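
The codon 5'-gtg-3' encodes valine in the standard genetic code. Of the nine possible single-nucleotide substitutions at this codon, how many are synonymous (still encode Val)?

Position 1: none → 0 synonymous.
Position 2: none → 0 synonymous.
Position 3: GTT, GTC, GTA → 3 synonymous.
Total: 0 + 0 + 3 = 3.

3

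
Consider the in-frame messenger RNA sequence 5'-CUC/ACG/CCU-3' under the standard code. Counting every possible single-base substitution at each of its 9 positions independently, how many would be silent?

Codon 1 (CUC, Leu): 3 synonymous substitutions.
Codon 2 (ACG, Thr): 3 synonymous substitutions.
Codon 3 (CCU, Pro): 3 synonymous substitutions.
Total: 3 + 3 + 3 = 9.

9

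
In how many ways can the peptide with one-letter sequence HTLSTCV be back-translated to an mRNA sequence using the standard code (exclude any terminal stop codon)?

9216

His: 2 codons.
Thr: 4 codons.
Leu: 6 codons.
Ser: 6 codons.
Thr: 4 codons.
Cys: 2 codons.
Val: 4 codons.
2 × 4 × 6 × 6 × 4 × 2 × 4 = 9216.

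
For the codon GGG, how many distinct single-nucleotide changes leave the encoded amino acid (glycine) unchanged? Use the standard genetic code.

Position 1: none → 0 synonymous.
Position 2: none → 0 synonymous.
Position 3: GGU, GGC, GGA → 3 synonymous.
Total: 0 + 0 + 3 = 3.

3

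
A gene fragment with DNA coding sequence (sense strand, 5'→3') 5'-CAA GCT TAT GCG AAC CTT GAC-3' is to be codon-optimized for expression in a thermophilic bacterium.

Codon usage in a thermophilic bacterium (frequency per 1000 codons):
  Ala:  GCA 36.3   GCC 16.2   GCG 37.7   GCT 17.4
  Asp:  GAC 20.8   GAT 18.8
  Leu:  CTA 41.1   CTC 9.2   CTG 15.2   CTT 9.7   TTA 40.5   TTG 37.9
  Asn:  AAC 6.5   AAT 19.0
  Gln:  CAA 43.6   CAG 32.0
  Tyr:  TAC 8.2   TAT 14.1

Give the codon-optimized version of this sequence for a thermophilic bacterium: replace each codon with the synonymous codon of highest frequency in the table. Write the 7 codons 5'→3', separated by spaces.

CAA GCG TAT GCG AAT CTA GAC

Codon 1 (Gln): best is CAA at 43.6.
Codon 2 (Ala): best is GCG at 37.7.
Codon 3 (Tyr): best is TAT at 14.1.
Codon 4 (Ala): best is GCG at 37.7.
Codon 5 (Asn): best is AAT at 19.0.
Codon 6 (Leu): best is CTA at 41.1.
Codon 7 (Asp): best is GAC at 20.8.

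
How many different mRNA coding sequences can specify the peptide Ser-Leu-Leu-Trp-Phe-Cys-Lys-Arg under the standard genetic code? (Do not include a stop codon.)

10368

Ser: 6 codons.
Leu: 6 codons.
Leu: 6 codons.
Trp: 1 codon.
Phe: 2 codons.
Cys: 2 codons.
Lys: 2 codons.
Arg: 6 codons.
6 × 6 × 6 × 1 × 2 × 2 × 2 × 6 = 10368.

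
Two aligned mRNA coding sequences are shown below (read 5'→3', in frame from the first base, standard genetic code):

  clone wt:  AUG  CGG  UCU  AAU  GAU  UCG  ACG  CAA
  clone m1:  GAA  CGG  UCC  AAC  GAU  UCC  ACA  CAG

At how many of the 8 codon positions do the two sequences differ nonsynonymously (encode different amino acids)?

Codon 1: AUG Met / GAA Glu — nonsynonymous.
Codon 2: CGG Arg / CGG Arg — identical.
Codon 3: UCU Ser / UCC Ser — synonymous.
Codon 4: AAU Asn / AAC Asn — synonymous.
Codon 5: GAU Asp / GAU Asp — identical.
Codon 6: UCG Ser / UCC Ser — synonymous.
Codon 7: ACG Thr / ACA Thr — synonymous.
Codon 8: CAA Gln / CAG Gln — synonymous.
Nonsynonymous differences: 1.

1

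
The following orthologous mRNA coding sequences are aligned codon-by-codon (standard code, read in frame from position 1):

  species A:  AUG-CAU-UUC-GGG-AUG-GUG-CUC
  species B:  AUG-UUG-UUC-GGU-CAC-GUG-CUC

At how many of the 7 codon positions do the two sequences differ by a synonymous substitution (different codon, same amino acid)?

1

Codon 1: AUG Met / AUG Met — identical.
Codon 2: CAU His / UUG Leu — nonsynonymous.
Codon 3: UUC Phe / UUC Phe — identical.
Codon 4: GGG Gly / GGU Gly — synonymous.
Codon 5: AUG Met / CAC His — nonsynonymous.
Codon 6: GUG Val / GUG Val — identical.
Codon 7: CUC Leu / CUC Leu — identical.
Synonymous differences: 1.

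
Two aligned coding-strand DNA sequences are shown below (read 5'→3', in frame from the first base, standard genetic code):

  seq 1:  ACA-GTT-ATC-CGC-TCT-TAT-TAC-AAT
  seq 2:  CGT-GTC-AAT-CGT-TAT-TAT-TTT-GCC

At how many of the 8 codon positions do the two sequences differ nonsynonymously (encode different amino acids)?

5

Codon 1: ACA Thr / CGT Arg — nonsynonymous.
Codon 2: GTT Val / GTC Val — synonymous.
Codon 3: ATC Ile / AAT Asn — nonsynonymous.
Codon 4: CGC Arg / CGT Arg — synonymous.
Codon 5: TCT Ser / TAT Tyr — nonsynonymous.
Codon 6: TAT Tyr / TAT Tyr — identical.
Codon 7: TAC Tyr / TTT Phe — nonsynonymous.
Codon 8: AAT Asn / GCC Ala — nonsynonymous.
Nonsynonymous differences: 5.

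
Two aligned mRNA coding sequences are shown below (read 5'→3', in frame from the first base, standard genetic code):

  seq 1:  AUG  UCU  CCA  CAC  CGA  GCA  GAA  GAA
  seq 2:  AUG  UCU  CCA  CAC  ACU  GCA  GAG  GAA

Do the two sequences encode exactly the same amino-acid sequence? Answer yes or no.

Codon 1: AUG Met / AUG Met — identical.
Codon 2: UCU Ser / UCU Ser — identical.
Codon 3: CCA Pro / CCA Pro — identical.
Codon 4: CAC His / CAC His — identical.
Codon 5: CGA Arg / ACU Thr — nonsynonymous.
Codon 6: GCA Ala / GCA Ala — identical.
Codon 7: GAA Glu / GAG Glu — synonymous.
Codon 8: GAA Glu / GAA Glu — identical.
Nonsynonymous differences: 1 → different protein.

no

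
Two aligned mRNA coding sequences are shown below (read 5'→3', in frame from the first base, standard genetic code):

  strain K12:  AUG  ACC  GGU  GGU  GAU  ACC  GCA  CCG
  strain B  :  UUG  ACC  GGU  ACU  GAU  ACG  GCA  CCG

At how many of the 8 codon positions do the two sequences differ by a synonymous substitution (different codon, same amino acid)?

1

Codon 1: AUG Met / UUG Leu — nonsynonymous.
Codon 2: ACC Thr / ACC Thr — identical.
Codon 3: GGU Gly / GGU Gly — identical.
Codon 4: GGU Gly / ACU Thr — nonsynonymous.
Codon 5: GAU Asp / GAU Asp — identical.
Codon 6: ACC Thr / ACG Thr — synonymous.
Codon 7: GCA Ala / GCA Ala — identical.
Codon 8: CCG Pro / CCG Pro — identical.
Synonymous differences: 1.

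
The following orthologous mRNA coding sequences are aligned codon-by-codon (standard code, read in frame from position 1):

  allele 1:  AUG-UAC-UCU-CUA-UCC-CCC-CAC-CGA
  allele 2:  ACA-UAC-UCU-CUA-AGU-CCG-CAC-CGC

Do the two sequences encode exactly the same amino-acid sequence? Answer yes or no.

Codon 1: AUG Met / ACA Thr — nonsynonymous.
Codon 2: UAC Tyr / UAC Tyr — identical.
Codon 3: UCU Ser / UCU Ser — identical.
Codon 4: CUA Leu / CUA Leu — identical.
Codon 5: UCC Ser / AGU Ser — synonymous.
Codon 6: CCC Pro / CCG Pro — synonymous.
Codon 7: CAC His / CAC His — identical.
Codon 8: CGA Arg / CGC Arg — synonymous.
Nonsynonymous differences: 1 → different protein.

no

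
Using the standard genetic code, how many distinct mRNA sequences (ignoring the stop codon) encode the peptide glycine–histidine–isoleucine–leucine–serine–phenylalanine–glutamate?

Gly: 4 codons.
His: 2 codons.
Ile: 3 codons.
Leu: 6 codons.
Ser: 6 codons.
Phe: 2 codons.
Glu: 2 codons.
4 × 2 × 3 × 6 × 6 × 2 × 2 = 3456.

3456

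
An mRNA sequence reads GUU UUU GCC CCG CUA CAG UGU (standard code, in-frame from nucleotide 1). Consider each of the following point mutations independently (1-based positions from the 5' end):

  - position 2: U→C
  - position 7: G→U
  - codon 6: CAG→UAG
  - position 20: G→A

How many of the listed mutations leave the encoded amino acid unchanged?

0

Codon 1: GUU (Val) → GCU (Ala) — missense.
Codon 3: GCC (Ala) → UCC (Ser) — missense.
Codon 6: CAG (Gln) → UAG (Stop) — nonsense.
Codon 7: UGU (Cys) → UAU (Tyr) — missense.
Synonymous: 0 of 4.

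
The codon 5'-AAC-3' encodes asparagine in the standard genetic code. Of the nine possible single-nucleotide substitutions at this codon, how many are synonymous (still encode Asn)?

1

Position 1: none → 0 synonymous.
Position 2: none → 0 synonymous.
Position 3: AAU → 1 synonymous.
Total: 0 + 0 + 1 = 1.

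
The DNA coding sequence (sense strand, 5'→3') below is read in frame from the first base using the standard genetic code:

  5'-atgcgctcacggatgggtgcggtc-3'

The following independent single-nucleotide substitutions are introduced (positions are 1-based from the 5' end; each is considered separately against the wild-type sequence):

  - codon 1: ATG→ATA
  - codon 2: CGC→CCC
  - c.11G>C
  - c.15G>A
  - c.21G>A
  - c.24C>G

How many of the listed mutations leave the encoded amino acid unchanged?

Codon 1: ATG (Met) → ATA (Ile) — missense.
Codon 2: CGC (Arg) → CCC (Pro) — missense.
Codon 4: CGG (Arg) → CCG (Pro) — missense.
Codon 5: ATG (Met) → ATA (Ile) — missense.
Codon 7: GCG (Ala) → GCA (Ala) — synonymous.
Codon 8: GTC (Val) → GTG (Val) — synonymous.
Synonymous: 2 of 6.

2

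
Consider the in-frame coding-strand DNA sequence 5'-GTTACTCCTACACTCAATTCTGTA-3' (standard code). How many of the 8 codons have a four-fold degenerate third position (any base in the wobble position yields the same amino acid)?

Codon 1 GTT (Val): third position 4-fold.
Codon 2 ACT (Thr): third position 4-fold.
Codon 3 CCT (Pro): third position 4-fold.
Codon 4 ACA (Thr): third position 4-fold.
Codon 5 CTC (Leu): third position 4-fold.
Codon 6 AAT (Asn): third position 2-fold.
Codon 7 TCT (Ser): third position 4-fold.
Codon 8 GTA (Val): third position 4-fold.
Four-fold degenerate third positions: 7.

7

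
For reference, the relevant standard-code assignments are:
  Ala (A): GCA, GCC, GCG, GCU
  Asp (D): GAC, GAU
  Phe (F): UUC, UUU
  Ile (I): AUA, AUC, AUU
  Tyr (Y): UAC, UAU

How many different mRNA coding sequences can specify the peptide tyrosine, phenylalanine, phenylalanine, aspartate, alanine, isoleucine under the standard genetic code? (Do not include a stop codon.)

Tyr: 2 codons.
Phe: 2 codons.
Phe: 2 codons.
Asp: 2 codons.
Ala: 4 codons.
Ile: 3 codons.
2 × 2 × 2 × 2 × 4 × 3 = 192.

192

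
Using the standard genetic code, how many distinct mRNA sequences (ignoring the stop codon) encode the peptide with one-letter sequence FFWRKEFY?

384

Phe: 2 codons.
Phe: 2 codons.
Trp: 1 codon.
Arg: 6 codons.
Lys: 2 codons.
Glu: 2 codons.
Phe: 2 codons.
Tyr: 2 codons.
2 × 2 × 1 × 6 × 2 × 2 × 2 × 2 = 384.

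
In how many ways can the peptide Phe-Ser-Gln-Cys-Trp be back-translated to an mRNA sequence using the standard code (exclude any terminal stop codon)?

48

Phe: 2 codons.
Ser: 6 codons.
Gln: 2 codons.
Cys: 2 codons.
Trp: 1 codon.
2 × 6 × 2 × 2 × 1 = 48.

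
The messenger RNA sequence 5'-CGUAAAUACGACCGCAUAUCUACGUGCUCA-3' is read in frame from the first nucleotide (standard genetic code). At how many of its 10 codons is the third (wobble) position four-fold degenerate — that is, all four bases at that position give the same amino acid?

5

Codon 1 CGU (Arg): third position 4-fold.
Codon 2 AAA (Lys): third position 2-fold.
Codon 3 UAC (Tyr): third position 2-fold.
Codon 4 GAC (Asp): third position 2-fold.
Codon 5 CGC (Arg): third position 4-fold.
Codon 6 AUA (Ile): third position 3-fold.
Codon 7 UCU (Ser): third position 4-fold.
Codon 8 ACG (Thr): third position 4-fold.
Codon 9 UGC (Cys): third position 2-fold.
Codon 10 UCA (Ser): third position 4-fold.
Four-fold degenerate third positions: 5.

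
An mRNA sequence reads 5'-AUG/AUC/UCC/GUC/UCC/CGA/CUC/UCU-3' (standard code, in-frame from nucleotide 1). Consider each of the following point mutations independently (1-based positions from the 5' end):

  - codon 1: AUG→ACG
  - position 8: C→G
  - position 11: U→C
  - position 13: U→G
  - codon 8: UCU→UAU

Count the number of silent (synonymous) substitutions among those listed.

Codon 1: AUG (Met) → ACG (Thr) — missense.
Codon 3: UCC (Ser) → UGC (Cys) — missense.
Codon 4: GUC (Val) → GCC (Ala) — missense.
Codon 5: UCC (Ser) → GCC (Ala) — missense.
Codon 8: UCU (Ser) → UAU (Tyr) — missense.
Synonymous: 0 of 5.

0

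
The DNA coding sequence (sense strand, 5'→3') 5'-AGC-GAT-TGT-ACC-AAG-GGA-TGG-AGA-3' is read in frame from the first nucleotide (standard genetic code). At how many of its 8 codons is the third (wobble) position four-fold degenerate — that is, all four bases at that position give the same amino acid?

Codon 1 AGC (Ser): third position 2-fold.
Codon 2 GAT (Asp): third position 2-fold.
Codon 3 TGT (Cys): third position 2-fold.
Codon 4 ACC (Thr): third position 4-fold.
Codon 5 AAG (Lys): third position 2-fold.
Codon 6 GGA (Gly): third position 4-fold.
Codon 7 TGG (Trp): third position 1-fold.
Codon 8 AGA (Arg): third position 2-fold.
Four-fold degenerate third positions: 2.

2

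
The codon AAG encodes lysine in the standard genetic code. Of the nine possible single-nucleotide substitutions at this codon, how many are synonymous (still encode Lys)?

1

Position 1: none → 0 synonymous.
Position 2: none → 0 synonymous.
Position 3: AAA → 1 synonymous.
Total: 0 + 0 + 1 = 1.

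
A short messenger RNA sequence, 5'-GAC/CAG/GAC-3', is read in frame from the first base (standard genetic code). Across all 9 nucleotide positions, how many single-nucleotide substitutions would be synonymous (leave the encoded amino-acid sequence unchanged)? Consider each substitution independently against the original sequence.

Codon 1 (GAC, Asp): 1 synonymous substitution.
Codon 2 (CAG, Gln): 1 synonymous substitution.
Codon 3 (GAC, Asp): 1 synonymous substitution.
Total: 1 + 1 + 1 = 3.

3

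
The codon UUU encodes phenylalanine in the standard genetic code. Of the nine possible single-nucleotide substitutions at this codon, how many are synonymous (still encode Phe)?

1

Position 1: none → 0 synonymous.
Position 2: none → 0 synonymous.
Position 3: UUC → 1 synonymous.
Total: 0 + 0 + 1 = 1.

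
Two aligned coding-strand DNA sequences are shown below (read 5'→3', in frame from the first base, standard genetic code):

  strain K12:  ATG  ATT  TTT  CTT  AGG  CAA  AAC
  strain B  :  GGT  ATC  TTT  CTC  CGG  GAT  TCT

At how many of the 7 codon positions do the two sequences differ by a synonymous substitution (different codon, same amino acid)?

Codon 1: ATG Met / GGT Gly — nonsynonymous.
Codon 2: ATT Ile / ATC Ile — synonymous.
Codon 3: TTT Phe / TTT Phe — identical.
Codon 4: CTT Leu / CTC Leu — synonymous.
Codon 5: AGG Arg / CGG Arg — synonymous.
Codon 6: CAA Gln / GAT Asp — nonsynonymous.
Codon 7: AAC Asn / TCT Ser — nonsynonymous.
Synonymous differences: 3.

3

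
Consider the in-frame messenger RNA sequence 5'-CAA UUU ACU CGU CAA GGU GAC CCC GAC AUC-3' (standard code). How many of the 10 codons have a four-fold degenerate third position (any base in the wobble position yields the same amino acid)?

Codon 1 CAA (Gln): third position 2-fold.
Codon 2 UUU (Phe): third position 2-fold.
Codon 3 ACU (Thr): third position 4-fold.
Codon 4 CGU (Arg): third position 4-fold.
Codon 5 CAA (Gln): third position 2-fold.
Codon 6 GGU (Gly): third position 4-fold.
Codon 7 GAC (Asp): third position 2-fold.
Codon 8 CCC (Pro): third position 4-fold.
Codon 9 GAC (Asp): third position 2-fold.
Codon 10 AUC (Ile): third position 3-fold.
Four-fold degenerate third positions: 4.

4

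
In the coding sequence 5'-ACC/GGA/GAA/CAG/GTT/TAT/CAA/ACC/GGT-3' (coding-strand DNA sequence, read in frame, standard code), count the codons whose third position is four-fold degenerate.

5

Codon 1 ACC (Thr): third position 4-fold.
Codon 2 GGA (Gly): third position 4-fold.
Codon 3 GAA (Glu): third position 2-fold.
Codon 4 CAG (Gln): third position 2-fold.
Codon 5 GTT (Val): third position 4-fold.
Codon 6 TAT (Tyr): third position 2-fold.
Codon 7 CAA (Gln): third position 2-fold.
Codon 8 ACC (Thr): third position 4-fold.
Codon 9 GGT (Gly): third position 4-fold.
Four-fold degenerate third positions: 5.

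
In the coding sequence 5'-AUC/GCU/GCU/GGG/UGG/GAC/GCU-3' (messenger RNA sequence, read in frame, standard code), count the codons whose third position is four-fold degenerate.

Codon 1 AUC (Ile): third position 3-fold.
Codon 2 GCU (Ala): third position 4-fold.
Codon 3 GCU (Ala): third position 4-fold.
Codon 4 GGG (Gly): third position 4-fold.
Codon 5 UGG (Trp): third position 1-fold.
Codon 6 GAC (Asp): third position 2-fold.
Codon 7 GCU (Ala): third position 4-fold.
Four-fold degenerate third positions: 4.

4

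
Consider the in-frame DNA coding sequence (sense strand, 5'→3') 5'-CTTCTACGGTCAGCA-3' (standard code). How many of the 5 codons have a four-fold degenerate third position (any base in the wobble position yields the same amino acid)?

Codon 1 CTT (Leu): third position 4-fold.
Codon 2 CTA (Leu): third position 4-fold.
Codon 3 CGG (Arg): third position 4-fold.
Codon 4 TCA (Ser): third position 4-fold.
Codon 5 GCA (Ala): third position 4-fold.
Four-fold degenerate third positions: 5.

5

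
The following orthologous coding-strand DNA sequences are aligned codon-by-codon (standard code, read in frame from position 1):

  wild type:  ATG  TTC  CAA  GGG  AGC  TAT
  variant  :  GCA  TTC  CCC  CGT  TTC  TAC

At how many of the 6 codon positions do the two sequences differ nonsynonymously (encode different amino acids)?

4

Codon 1: ATG Met / GCA Ala — nonsynonymous.
Codon 2: TTC Phe / TTC Phe — identical.
Codon 3: CAA Gln / CCC Pro — nonsynonymous.
Codon 4: GGG Gly / CGT Arg — nonsynonymous.
Codon 5: AGC Ser / TTC Phe — nonsynonymous.
Codon 6: TAT Tyr / TAC Tyr — synonymous.
Nonsynonymous differences: 4.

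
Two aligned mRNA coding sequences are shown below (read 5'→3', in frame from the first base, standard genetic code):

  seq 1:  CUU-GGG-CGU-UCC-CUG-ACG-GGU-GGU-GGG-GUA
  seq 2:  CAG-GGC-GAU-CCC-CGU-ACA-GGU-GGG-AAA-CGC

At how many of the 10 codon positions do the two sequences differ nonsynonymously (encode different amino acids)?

Codon 1: CUU Leu / CAG Gln — nonsynonymous.
Codon 2: GGG Gly / GGC Gly — synonymous.
Codon 3: CGU Arg / GAU Asp — nonsynonymous.
Codon 4: UCC Ser / CCC Pro — nonsynonymous.
Codon 5: CUG Leu / CGU Arg — nonsynonymous.
Codon 6: ACG Thr / ACA Thr — synonymous.
Codon 7: GGU Gly / GGU Gly — identical.
Codon 8: GGU Gly / GGG Gly — synonymous.
Codon 9: GGG Gly / AAA Lys — nonsynonymous.
Codon 10: GUA Val / CGC Arg — nonsynonymous.
Nonsynonymous differences: 6.

6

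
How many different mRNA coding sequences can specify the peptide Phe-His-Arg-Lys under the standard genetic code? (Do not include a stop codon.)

Phe: 2 codons.
His: 2 codons.
Arg: 6 codons.
Lys: 2 codons.
2 × 2 × 6 × 2 = 48.

48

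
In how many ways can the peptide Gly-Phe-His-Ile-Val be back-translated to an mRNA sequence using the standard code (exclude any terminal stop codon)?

Gly: 4 codons.
Phe: 2 codons.
His: 2 codons.
Ile: 3 codons.
Val: 4 codons.
4 × 2 × 2 × 3 × 4 = 192.

192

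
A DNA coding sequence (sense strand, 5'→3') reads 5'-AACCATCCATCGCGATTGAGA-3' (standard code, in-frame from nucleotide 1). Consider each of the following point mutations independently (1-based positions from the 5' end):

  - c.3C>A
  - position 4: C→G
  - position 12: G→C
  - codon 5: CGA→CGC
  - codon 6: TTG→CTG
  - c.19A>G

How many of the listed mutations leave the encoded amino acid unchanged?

Codon 1: AAC (Asn) → AAA (Lys) — missense.
Codon 2: CAT (His) → GAT (Asp) — missense.
Codon 4: TCG (Ser) → TCC (Ser) — synonymous.
Codon 5: CGA (Arg) → CGC (Arg) — synonymous.
Codon 6: TTG (Leu) → CTG (Leu) — synonymous.
Codon 7: AGA (Arg) → GGA (Gly) — missense.
Synonymous: 3 of 6.

3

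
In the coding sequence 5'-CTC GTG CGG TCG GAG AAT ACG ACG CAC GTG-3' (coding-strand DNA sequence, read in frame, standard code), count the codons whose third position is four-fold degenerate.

Codon 1 CTC (Leu): third position 4-fold.
Codon 2 GTG (Val): third position 4-fold.
Codon 3 CGG (Arg): third position 4-fold.
Codon 4 TCG (Ser): third position 4-fold.
Codon 5 GAG (Glu): third position 2-fold.
Codon 6 AAT (Asn): third position 2-fold.
Codon 7 ACG (Thr): third position 4-fold.
Codon 8 ACG (Thr): third position 4-fold.
Codon 9 CAC (His): third position 2-fold.
Codon 10 GTG (Val): third position 4-fold.
Four-fold degenerate third positions: 7.

7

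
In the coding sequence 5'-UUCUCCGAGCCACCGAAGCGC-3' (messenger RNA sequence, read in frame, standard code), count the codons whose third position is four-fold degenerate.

4

Codon 1 UUC (Phe): third position 2-fold.
Codon 2 UCC (Ser): third position 4-fold.
Codon 3 GAG (Glu): third position 2-fold.
Codon 4 CCA (Pro): third position 4-fold.
Codon 5 CCG (Pro): third position 4-fold.
Codon 6 AAG (Lys): third position 2-fold.
Codon 7 CGC (Arg): third position 4-fold.
Four-fold degenerate third positions: 4.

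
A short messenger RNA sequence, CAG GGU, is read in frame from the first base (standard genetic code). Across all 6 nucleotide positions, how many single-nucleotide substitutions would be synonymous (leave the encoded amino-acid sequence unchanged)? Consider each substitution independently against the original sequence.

4

Codon 1 (CAG, Gln): 1 synonymous substitution.
Codon 2 (GGU, Gly): 3 synonymous substitutions.
Total: 1 + 3 = 4.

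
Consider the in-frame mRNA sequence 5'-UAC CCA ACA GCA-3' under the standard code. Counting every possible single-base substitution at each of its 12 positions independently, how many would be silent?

Codon 1 (UAC, Tyr): 1 synonymous substitution.
Codon 2 (CCA, Pro): 3 synonymous substitutions.
Codon 3 (ACA, Thr): 3 synonymous substitutions.
Codon 4 (GCA, Ala): 3 synonymous substitutions.
Total: 1 + 3 + 3 + 3 = 10.

10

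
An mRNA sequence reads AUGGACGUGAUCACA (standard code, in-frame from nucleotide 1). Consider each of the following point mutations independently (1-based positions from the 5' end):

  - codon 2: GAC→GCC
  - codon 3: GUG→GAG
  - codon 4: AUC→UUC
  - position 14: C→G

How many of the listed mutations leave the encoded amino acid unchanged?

Codon 2: GAC (Asp) → GCC (Ala) — missense.
Codon 3: GUG (Val) → GAG (Glu) — missense.
Codon 4: AUC (Ile) → UUC (Phe) — missense.
Codon 5: ACA (Thr) → AGA (Arg) — missense.
Synonymous: 0 of 4.

0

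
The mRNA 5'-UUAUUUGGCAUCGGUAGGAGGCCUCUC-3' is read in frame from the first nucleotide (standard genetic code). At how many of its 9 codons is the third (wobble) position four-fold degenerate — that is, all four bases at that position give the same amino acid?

Codon 1 UUA (Leu): third position 2-fold.
Codon 2 UUU (Phe): third position 2-fold.
Codon 3 GGC (Gly): third position 4-fold.
Codon 4 AUC (Ile): third position 3-fold.
Codon 5 GGU (Gly): third position 4-fold.
Codon 6 AGG (Arg): third position 2-fold.
Codon 7 AGG (Arg): third position 2-fold.
Codon 8 CCU (Pro): third position 4-fold.
Codon 9 CUC (Leu): third position 4-fold.
Four-fold degenerate third positions: 4.

4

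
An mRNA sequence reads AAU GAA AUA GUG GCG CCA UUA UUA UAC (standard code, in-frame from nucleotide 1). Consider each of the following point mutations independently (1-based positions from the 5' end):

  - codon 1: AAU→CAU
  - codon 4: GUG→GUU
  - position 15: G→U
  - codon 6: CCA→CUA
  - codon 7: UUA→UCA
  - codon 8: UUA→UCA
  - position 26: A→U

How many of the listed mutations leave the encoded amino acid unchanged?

Codon 1: AAU (Asn) → CAU (His) — missense.
Codon 4: GUG (Val) → GUU (Val) — synonymous.
Codon 5: GCG (Ala) → GCU (Ala) — synonymous.
Codon 6: CCA (Pro) → CUA (Leu) — missense.
Codon 7: UUA (Leu) → UCA (Ser) — missense.
Codon 8: UUA (Leu) → UCA (Ser) — missense.
Codon 9: UAC (Tyr) → UUC (Phe) — missense.
Synonymous: 2 of 7.

2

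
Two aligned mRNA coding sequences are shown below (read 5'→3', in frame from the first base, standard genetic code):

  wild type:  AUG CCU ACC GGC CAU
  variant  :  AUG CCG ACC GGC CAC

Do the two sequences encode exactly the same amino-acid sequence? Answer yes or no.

yes

Codon 1: AUG Met / AUG Met — identical.
Codon 2: CCU Pro / CCG Pro — synonymous.
Codon 3: ACC Thr / ACC Thr — identical.
Codon 4: GGC Gly / GGC Gly — identical.
Codon 5: CAU His / CAC His — synonymous.
Nonsynonymous differences: 0 → same protein.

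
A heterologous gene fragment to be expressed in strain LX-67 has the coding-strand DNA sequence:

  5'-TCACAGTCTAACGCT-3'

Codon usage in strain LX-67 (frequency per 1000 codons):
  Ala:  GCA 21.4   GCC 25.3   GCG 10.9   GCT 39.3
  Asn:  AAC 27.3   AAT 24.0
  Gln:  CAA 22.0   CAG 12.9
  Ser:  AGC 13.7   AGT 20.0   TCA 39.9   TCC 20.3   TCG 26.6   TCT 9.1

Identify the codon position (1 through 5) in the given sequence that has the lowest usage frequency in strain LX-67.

3

Codon 1 TCA (Ser): 39.9 per 1000.
Codon 2 CAG (Gln): 12.9 per 1000.
Codon 3 TCT (Ser): 9.1 per 1000.
Codon 4 AAC (Asn): 27.3 per 1000.
Codon 5 GCT (Ala): 39.3 per 1000.
Lowest frequency is 9.1 at codon 3.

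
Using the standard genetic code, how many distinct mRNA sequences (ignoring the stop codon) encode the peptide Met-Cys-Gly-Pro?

Met: 1 codon.
Cys: 2 codons.
Gly: 4 codons.
Pro: 4 codons.
1 × 2 × 4 × 4 = 32.

32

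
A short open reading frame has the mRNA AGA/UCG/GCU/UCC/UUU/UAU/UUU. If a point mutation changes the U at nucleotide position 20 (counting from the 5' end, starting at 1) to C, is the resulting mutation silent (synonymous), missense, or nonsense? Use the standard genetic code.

missense

Position 20 falls in codon 7: UUU → Phe.
After the substitution the codon is UCU → Ser.
Phe ≠ Ser, so this is a missense mutation.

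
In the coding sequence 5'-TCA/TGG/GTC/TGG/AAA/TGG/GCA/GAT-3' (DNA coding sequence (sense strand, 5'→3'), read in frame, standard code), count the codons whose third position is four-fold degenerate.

3

Codon 1 TCA (Ser): third position 4-fold.
Codon 2 TGG (Trp): third position 1-fold.
Codon 3 GTC (Val): third position 4-fold.
Codon 4 TGG (Trp): third position 1-fold.
Codon 5 AAA (Lys): third position 2-fold.
Codon 6 TGG (Trp): third position 1-fold.
Codon 7 GCA (Ala): third position 4-fold.
Codon 8 GAT (Asp): third position 2-fold.
Four-fold degenerate third positions: 3.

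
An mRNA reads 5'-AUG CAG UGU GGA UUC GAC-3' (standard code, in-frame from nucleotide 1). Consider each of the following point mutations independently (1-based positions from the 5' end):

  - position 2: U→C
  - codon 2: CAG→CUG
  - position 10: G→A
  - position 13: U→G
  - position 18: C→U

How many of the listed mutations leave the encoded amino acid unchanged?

1

Codon 1: AUG (Met) → ACG (Thr) — missense.
Codon 2: CAG (Gln) → CUG (Leu) — missense.
Codon 4: GGA (Gly) → AGA (Arg) — missense.
Codon 5: UUC (Phe) → GUC (Val) — missense.
Codon 6: GAC (Asp) → GAU (Asp) — synonymous.
Synonymous: 1 of 5.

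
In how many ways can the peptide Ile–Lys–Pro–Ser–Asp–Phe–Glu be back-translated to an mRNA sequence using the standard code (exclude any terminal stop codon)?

1152

Ile: 3 codons.
Lys: 2 codons.
Pro: 4 codons.
Ser: 6 codons.
Asp: 2 codons.
Phe: 2 codons.
Glu: 2 codons.
3 × 2 × 4 × 6 × 2 × 2 × 2 = 1152.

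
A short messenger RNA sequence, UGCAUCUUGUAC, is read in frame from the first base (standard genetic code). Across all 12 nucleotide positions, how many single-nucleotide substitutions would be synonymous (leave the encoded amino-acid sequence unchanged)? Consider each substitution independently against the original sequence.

Codon 1 (UGC, Cys): 1 synonymous substitution.
Codon 2 (AUC, Ile): 2 synonymous substitutions.
Codon 3 (UUG, Leu): 2 synonymous substitutions.
Codon 4 (UAC, Tyr): 1 synonymous substitution.
Total: 1 + 2 + 2 + 1 = 6.

6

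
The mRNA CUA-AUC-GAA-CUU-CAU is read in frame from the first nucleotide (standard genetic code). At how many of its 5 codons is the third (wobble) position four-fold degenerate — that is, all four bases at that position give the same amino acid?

2

Codon 1 CUA (Leu): third position 4-fold.
Codon 2 AUC (Ile): third position 3-fold.
Codon 3 GAA (Glu): third position 2-fold.
Codon 4 CUU (Leu): third position 4-fold.
Codon 5 CAU (His): third position 2-fold.
Four-fold degenerate third positions: 2.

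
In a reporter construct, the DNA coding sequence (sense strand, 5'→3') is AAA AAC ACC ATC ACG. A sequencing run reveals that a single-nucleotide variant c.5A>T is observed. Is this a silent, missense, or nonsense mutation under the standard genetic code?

missense

Position 5 falls in codon 2: AAC → Asn.
After the substitution the codon is ATC → Ile.
Asn ≠ Ile, so this is a missense mutation.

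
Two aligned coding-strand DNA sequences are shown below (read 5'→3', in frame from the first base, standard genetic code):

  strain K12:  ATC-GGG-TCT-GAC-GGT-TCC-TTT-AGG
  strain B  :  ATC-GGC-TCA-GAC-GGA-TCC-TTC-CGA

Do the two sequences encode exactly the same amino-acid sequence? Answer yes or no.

Codon 1: ATC Ile / ATC Ile — identical.
Codon 2: GGG Gly / GGC Gly — synonymous.
Codon 3: TCT Ser / TCA Ser — synonymous.
Codon 4: GAC Asp / GAC Asp — identical.
Codon 5: GGT Gly / GGA Gly — synonymous.
Codon 6: TCC Ser / TCC Ser — identical.
Codon 7: TTT Phe / TTC Phe — synonymous.
Codon 8: AGG Arg / CGA Arg — synonymous.
Nonsynonymous differences: 0 → same protein.

yes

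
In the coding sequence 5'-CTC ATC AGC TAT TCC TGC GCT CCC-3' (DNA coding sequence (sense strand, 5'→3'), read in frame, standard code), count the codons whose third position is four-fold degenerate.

Codon 1 CTC (Leu): third position 4-fold.
Codon 2 ATC (Ile): third position 3-fold.
Codon 3 AGC (Ser): third position 2-fold.
Codon 4 TAT (Tyr): third position 2-fold.
Codon 5 TCC (Ser): third position 4-fold.
Codon 6 TGC (Cys): third position 2-fold.
Codon 7 GCT (Ala): third position 4-fold.
Codon 8 CCC (Pro): third position 4-fold.
Four-fold degenerate third positions: 4.

4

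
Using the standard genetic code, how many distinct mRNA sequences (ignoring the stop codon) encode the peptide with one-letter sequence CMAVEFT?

Cys: 2 codons.
Met: 1 codon.
Ala: 4 codons.
Val: 4 codons.
Glu: 2 codons.
Phe: 2 codons.
Thr: 4 codons.
2 × 1 × 4 × 4 × 2 × 2 × 4 = 512.

512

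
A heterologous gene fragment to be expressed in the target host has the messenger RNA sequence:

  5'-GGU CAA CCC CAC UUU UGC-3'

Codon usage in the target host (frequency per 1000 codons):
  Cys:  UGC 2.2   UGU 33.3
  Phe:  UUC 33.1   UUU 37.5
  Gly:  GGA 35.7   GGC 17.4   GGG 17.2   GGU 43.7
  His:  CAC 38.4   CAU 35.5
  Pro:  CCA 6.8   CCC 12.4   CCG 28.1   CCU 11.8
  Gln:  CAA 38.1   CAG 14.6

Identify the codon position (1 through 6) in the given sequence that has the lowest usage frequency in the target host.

6

Codon 1 GGU (Gly): 43.7 per 1000.
Codon 2 CAA (Gln): 38.1 per 1000.
Codon 3 CCC (Pro): 12.4 per 1000.
Codon 4 CAC (His): 38.4 per 1000.
Codon 5 UUU (Phe): 37.5 per 1000.
Codon 6 UGC (Cys): 2.2 per 1000.
Lowest frequency is 2.2 at codon 6.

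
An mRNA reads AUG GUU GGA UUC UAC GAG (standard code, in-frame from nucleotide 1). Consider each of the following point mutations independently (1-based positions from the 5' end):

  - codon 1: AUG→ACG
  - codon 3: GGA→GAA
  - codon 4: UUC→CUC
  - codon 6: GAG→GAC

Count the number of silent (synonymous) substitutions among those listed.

0

Codon 1: AUG (Met) → ACG (Thr) — missense.
Codon 3: GGA (Gly) → GAA (Glu) — missense.
Codon 4: UUC (Phe) → CUC (Leu) — missense.
Codon 6: GAG (Glu) → GAC (Asp) — missense.
Synonymous: 0 of 4.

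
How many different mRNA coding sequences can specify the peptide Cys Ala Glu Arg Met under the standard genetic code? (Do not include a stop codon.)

Cys: 2 codons.
Ala: 4 codons.
Glu: 2 codons.
Arg: 6 codons.
Met: 1 codon.
2 × 4 × 2 × 6 × 1 = 96.

96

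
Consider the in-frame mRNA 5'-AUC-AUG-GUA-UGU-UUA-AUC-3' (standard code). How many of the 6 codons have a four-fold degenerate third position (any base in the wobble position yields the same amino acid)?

1

Codon 1 AUC (Ile): third position 3-fold.
Codon 2 AUG (Met): third position 1-fold.
Codon 3 GUA (Val): third position 4-fold.
Codon 4 UGU (Cys): third position 2-fold.
Codon 5 UUA (Leu): third position 2-fold.
Codon 6 AUC (Ile): third position 3-fold.
Four-fold degenerate third positions: 1.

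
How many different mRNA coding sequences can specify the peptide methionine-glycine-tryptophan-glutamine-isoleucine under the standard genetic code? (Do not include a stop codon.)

Met: 1 codon.
Gly: 4 codons.
Trp: 1 codon.
Gln: 2 codons.
Ile: 3 codons.
1 × 4 × 1 × 2 × 3 = 24.

24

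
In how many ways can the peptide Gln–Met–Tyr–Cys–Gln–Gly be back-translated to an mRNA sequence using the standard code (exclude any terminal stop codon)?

Gln: 2 codons.
Met: 1 codon.
Tyr: 2 codons.
Cys: 2 codons.
Gln: 2 codons.
Gly: 4 codons.
2 × 1 × 2 × 2 × 2 × 4 = 64.

64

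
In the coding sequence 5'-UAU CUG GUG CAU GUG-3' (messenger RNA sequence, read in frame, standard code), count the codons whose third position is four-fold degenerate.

3

Codon 1 UAU (Tyr): third position 2-fold.
Codon 2 CUG (Leu): third position 4-fold.
Codon 3 GUG (Val): third position 4-fold.
Codon 4 CAU (His): third position 2-fold.
Codon 5 GUG (Val): third position 4-fold.
Four-fold degenerate third positions: 3.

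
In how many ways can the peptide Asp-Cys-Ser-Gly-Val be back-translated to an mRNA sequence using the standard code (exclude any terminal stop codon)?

Asp: 2 codons.
Cys: 2 codons.
Ser: 6 codons.
Gly: 4 codons.
Val: 4 codons.
2 × 2 × 6 × 4 × 4 = 384.

384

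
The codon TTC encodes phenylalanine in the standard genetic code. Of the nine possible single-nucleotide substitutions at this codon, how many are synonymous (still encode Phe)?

1

Position 1: none → 0 synonymous.
Position 2: none → 0 synonymous.
Position 3: TTT → 1 synonymous.
Total: 0 + 0 + 1 = 1.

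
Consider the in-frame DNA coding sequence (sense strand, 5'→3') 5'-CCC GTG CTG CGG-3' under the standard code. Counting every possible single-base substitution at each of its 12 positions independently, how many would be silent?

14

Codon 1 (CCC, Pro): 3 synonymous substitutions.
Codon 2 (GTG, Val): 3 synonymous substitutions.
Codon 3 (CTG, Leu): 4 synonymous substitutions.
Codon 4 (CGG, Arg): 4 synonymous substitutions.
Total: 3 + 3 + 4 + 4 = 14.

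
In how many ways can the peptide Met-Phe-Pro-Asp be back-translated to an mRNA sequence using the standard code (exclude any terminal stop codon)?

Met: 1 codon.
Phe: 2 codons.
Pro: 4 codons.
Asp: 2 codons.
1 × 2 × 4 × 2 = 16.

16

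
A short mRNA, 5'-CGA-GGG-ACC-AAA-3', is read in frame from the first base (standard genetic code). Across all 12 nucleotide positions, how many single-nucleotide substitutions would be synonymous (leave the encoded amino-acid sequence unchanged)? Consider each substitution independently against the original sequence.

Codon 1 (CGA, Arg): 4 synonymous substitutions.
Codon 2 (GGG, Gly): 3 synonymous substitutions.
Codon 3 (ACC, Thr): 3 synonymous substitutions.
Codon 4 (AAA, Lys): 1 synonymous substitution.
Total: 4 + 3 + 3 + 1 = 11.

11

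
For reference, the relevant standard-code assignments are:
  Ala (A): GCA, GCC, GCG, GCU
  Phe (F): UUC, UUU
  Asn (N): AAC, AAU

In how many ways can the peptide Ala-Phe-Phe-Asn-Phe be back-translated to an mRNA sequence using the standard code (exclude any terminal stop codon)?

Ala: 4 codons.
Phe: 2 codons.
Phe: 2 codons.
Asn: 2 codons.
Phe: 2 codons.
4 × 2 × 2 × 2 × 2 = 64.

64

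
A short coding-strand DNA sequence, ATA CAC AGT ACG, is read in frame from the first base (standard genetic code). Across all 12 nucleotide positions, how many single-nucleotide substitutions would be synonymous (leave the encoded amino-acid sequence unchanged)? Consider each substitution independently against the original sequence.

7

Codon 1 (ATA, Ile): 2 synonymous substitutions.
Codon 2 (CAC, His): 1 synonymous substitution.
Codon 3 (AGT, Ser): 1 synonymous substitution.
Codon 4 (ACG, Thr): 3 synonymous substitutions.
Total: 2 + 1 + 1 + 3 = 7.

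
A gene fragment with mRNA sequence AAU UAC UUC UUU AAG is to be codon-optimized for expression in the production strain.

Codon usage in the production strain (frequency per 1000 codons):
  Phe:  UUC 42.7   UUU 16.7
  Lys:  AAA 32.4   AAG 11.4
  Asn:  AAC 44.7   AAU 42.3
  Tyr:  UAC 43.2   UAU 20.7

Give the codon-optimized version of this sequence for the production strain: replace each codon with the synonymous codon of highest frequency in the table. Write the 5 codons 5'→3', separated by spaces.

Codon 1 (Asn): best is AAC at 44.7.
Codon 2 (Tyr): best is UAC at 43.2.
Codon 3 (Phe): best is UUC at 42.7.
Codon 4 (Phe): best is UUC at 42.7.
Codon 5 (Lys): best is AAA at 32.4.

AAC UAC UUC UUC AAA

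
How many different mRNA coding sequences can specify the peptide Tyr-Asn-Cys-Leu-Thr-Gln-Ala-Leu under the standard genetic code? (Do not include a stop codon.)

Tyr: 2 codons.
Asn: 2 codons.
Cys: 2 codons.
Leu: 6 codons.
Thr: 4 codons.
Gln: 2 codons.
Ala: 4 codons.
Leu: 6 codons.
2 × 2 × 2 × 6 × 4 × 2 × 4 × 6 = 9216.

9216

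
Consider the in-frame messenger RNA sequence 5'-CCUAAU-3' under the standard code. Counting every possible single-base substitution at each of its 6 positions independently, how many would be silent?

4

Codon 1 (CCU, Pro): 3 synonymous substitutions.
Codon 2 (AAU, Asn): 1 synonymous substitution.
Total: 3 + 1 = 4.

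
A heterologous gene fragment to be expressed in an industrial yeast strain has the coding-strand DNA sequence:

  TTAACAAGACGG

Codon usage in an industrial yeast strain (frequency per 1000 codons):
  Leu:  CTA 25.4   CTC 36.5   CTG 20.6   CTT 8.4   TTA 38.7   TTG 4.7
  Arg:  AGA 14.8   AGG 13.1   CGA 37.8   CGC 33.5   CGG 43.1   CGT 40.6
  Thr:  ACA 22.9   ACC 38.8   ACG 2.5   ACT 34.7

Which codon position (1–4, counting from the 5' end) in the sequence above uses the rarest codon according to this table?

Codon 1 TTA (Leu): 38.7 per 1000.
Codon 2 ACA (Thr): 22.9 per 1000.
Codon 3 AGA (Arg): 14.8 per 1000.
Codon 4 CGG (Arg): 43.1 per 1000.
Lowest frequency is 14.8 at codon 3.

3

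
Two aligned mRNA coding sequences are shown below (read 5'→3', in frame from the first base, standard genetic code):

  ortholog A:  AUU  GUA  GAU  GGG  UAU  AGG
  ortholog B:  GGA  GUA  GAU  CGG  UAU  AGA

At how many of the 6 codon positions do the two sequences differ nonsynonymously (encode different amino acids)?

2

Codon 1: AUU Ile / GGA Gly — nonsynonymous.
Codon 2: GUA Val / GUA Val — identical.
Codon 3: GAU Asp / GAU Asp — identical.
Codon 4: GGG Gly / CGG Arg — nonsynonymous.
Codon 5: UAU Tyr / UAU Tyr — identical.
Codon 6: AGG Arg / AGA Arg — synonymous.
Nonsynonymous differences: 2.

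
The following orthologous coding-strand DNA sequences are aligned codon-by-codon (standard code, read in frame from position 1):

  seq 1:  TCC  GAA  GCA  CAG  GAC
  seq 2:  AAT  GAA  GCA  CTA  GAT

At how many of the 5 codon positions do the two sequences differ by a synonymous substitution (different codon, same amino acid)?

Codon 1: TCC Ser / AAT Asn — nonsynonymous.
Codon 2: GAA Glu / GAA Glu — identical.
Codon 3: GCA Ala / GCA Ala — identical.
Codon 4: CAG Gln / CTA Leu — nonsynonymous.
Codon 5: GAC Asp / GAT Asp — synonymous.
Synonymous differences: 1.

1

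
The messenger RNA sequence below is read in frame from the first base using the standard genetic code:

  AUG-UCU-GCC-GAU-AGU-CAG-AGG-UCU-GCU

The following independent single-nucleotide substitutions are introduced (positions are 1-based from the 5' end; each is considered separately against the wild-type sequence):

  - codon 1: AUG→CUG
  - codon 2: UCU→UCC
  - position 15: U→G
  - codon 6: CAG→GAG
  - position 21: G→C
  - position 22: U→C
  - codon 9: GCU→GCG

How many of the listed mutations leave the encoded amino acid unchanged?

2

Codon 1: AUG (Met) → CUG (Leu) — missense.
Codon 2: UCU (Ser) → UCC (Ser) — synonymous.
Codon 5: AGU (Ser) → AGG (Arg) — missense.
Codon 6: CAG (Gln) → GAG (Glu) — missense.
Codon 7: AGG (Arg) → AGC (Ser) — missense.
Codon 8: UCU (Ser) → CCU (Pro) — missense.
Codon 9: GCU (Ala) → GCG (Ala) — synonymous.
Synonymous: 2 of 7.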